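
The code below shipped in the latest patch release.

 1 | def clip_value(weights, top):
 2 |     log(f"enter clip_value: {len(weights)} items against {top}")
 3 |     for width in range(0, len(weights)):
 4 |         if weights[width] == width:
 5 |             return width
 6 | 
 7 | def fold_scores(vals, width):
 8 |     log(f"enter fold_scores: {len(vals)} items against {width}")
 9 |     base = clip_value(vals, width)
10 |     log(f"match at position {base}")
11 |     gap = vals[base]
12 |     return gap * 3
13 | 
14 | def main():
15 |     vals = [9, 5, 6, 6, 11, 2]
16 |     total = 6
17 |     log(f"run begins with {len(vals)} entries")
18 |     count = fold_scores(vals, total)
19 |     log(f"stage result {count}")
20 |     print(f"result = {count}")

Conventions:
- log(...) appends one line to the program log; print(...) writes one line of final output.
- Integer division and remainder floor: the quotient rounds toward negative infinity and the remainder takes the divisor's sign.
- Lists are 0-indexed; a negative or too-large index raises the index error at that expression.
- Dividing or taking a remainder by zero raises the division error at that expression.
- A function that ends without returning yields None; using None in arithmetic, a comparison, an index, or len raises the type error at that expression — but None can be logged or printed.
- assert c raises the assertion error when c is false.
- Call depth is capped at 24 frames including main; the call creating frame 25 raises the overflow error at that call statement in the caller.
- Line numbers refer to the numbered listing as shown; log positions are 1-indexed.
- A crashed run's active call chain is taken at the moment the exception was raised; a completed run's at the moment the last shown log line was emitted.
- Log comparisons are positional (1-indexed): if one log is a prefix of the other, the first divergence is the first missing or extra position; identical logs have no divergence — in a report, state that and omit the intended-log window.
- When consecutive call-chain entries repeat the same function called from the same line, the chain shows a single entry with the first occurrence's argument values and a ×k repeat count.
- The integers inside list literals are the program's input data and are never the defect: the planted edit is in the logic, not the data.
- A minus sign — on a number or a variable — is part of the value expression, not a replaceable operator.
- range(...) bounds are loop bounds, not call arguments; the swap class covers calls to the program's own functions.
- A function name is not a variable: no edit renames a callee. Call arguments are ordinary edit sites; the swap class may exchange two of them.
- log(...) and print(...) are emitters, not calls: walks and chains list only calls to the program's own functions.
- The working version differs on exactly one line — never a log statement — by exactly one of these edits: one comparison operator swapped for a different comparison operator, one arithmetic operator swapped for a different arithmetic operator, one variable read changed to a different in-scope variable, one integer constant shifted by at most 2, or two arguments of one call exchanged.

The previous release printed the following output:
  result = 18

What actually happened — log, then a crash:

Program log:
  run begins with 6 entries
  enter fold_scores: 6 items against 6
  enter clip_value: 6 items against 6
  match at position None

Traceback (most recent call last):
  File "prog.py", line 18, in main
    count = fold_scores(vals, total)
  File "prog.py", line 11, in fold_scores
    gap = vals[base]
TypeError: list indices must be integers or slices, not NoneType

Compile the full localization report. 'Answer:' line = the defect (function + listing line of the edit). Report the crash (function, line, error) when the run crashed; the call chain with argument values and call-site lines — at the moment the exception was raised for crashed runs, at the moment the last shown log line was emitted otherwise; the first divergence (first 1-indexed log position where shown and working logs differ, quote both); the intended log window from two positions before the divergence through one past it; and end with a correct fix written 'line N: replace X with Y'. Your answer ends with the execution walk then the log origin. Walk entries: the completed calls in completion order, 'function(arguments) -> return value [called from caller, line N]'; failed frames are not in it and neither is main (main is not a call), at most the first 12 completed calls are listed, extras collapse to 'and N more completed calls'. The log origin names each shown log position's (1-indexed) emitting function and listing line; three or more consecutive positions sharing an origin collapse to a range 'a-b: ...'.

Answer: the defect is in clip_value at line 4.
Key observation: At log position 4 the runs split — shown 'match at position None', but the working version logs 'match at position 2'.
Crash: fold_scores, line 11, TypeError.
Call chain: main -> fold_scores([9, 5, 6, 6, 11, 2], 6) (called at line 18).
First divergence: position 4; shown 'match at position None' vs intended 'match at position 2'.
Intended log window:
  2: enter fold_scores: 6 items against 6
  3: enter clip_value: 6 items against 6
  4: match at position 2
  5: stage result 18
Execution walk:
  clip_value([9, 5, 6, 6, 11, 2], 6) -> None  [called from fold_scores, line 9]
Log line origins:
  1: logged in main at line 17
  2: logged in fold_scores at line 8
  3: logged in clip_value at line 2
  4: logged in fold_scores at line 10
A correct fix: line 4: replace `weights[width] == width` with `weights[width] == top`.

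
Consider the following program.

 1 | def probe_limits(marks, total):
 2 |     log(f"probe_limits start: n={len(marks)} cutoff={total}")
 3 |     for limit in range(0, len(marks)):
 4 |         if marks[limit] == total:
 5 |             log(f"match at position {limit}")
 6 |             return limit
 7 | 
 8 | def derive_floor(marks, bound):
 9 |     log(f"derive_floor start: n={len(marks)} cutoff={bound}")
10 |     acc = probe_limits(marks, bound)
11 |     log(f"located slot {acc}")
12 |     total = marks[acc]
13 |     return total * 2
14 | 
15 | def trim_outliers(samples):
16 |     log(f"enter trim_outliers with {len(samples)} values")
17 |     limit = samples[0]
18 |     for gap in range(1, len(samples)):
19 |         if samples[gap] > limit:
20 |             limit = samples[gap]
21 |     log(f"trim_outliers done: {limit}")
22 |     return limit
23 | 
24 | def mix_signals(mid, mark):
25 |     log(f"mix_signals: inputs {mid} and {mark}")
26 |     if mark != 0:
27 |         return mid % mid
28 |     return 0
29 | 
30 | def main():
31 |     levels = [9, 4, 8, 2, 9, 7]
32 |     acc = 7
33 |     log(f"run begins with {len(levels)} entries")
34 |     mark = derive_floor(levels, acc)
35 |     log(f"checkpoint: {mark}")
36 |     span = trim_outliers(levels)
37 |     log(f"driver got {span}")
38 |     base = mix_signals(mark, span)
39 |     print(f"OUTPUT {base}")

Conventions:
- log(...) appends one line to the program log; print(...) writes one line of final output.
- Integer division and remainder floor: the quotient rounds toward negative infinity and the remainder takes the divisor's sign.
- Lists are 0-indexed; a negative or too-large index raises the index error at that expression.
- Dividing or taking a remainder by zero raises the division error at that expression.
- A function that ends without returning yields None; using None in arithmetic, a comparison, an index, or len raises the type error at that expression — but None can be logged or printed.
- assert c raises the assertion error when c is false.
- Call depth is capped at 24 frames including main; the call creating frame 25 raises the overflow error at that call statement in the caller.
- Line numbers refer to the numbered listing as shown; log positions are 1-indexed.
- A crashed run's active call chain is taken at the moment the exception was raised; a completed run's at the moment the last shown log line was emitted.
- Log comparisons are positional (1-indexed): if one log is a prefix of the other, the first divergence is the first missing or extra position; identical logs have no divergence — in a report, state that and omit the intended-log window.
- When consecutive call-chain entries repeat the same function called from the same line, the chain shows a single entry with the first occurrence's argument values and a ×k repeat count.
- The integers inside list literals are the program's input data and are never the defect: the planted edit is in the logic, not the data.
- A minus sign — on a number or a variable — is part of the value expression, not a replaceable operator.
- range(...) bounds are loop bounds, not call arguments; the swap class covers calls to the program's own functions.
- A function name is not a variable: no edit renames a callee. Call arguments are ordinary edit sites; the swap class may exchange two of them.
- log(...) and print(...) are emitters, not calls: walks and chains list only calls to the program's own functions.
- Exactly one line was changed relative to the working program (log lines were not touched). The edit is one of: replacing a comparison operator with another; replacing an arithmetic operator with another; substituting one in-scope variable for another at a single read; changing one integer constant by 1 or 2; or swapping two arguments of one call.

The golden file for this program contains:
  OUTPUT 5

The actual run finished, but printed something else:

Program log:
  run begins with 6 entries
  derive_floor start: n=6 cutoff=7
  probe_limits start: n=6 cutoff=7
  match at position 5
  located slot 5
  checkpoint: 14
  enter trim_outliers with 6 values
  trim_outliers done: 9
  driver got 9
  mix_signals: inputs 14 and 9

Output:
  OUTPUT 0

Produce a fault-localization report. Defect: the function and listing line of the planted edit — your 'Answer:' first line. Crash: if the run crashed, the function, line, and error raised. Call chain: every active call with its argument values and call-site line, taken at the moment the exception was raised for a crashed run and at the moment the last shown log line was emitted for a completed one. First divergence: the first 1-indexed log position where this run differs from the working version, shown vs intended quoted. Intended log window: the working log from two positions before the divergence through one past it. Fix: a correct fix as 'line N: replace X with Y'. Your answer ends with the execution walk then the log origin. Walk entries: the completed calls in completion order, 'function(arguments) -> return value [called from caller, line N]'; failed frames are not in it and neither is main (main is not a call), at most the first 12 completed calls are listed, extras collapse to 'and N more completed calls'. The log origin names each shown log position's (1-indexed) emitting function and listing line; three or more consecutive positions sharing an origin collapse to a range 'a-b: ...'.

Answer: the defect is in mix_signals at line 27.
Core observation: The logs agree in full; only the final output differs.
Call chain: main -> mix_signals(14, 9) (called at line 38).
First divergence: none — the logs agree in full.
Execution walk:
  probe_limits([9, 4, 8, 2, 9, 7], 7) -> 5  [called from derive_floor, line 10]
  derive_floor([9, 4, 8, 2, 9, 7], 7) -> 14  [called from main, line 34]
  trim_outliers([9, 4, 8, 2, 9, 7]) -> 9  [called from main, line 36]
  mix_signals(14, 9) -> 0  [called from main, line 38]
Origin of each log line:
  1 — main, line 33
  2 — derive_floor, line 9
  3 — probe_limits, line 2
  4 — probe_limits, line 5
  5 — derive_floor, line 11
  6 — main, line 35
  7 — trim_outliers, line 16
  8 — trim_outliers, line 21
  9 — main, line 37
  10 — mix_signals, line 25
A correct fix: line 27: replace `mid % mid` with `mid % mark`.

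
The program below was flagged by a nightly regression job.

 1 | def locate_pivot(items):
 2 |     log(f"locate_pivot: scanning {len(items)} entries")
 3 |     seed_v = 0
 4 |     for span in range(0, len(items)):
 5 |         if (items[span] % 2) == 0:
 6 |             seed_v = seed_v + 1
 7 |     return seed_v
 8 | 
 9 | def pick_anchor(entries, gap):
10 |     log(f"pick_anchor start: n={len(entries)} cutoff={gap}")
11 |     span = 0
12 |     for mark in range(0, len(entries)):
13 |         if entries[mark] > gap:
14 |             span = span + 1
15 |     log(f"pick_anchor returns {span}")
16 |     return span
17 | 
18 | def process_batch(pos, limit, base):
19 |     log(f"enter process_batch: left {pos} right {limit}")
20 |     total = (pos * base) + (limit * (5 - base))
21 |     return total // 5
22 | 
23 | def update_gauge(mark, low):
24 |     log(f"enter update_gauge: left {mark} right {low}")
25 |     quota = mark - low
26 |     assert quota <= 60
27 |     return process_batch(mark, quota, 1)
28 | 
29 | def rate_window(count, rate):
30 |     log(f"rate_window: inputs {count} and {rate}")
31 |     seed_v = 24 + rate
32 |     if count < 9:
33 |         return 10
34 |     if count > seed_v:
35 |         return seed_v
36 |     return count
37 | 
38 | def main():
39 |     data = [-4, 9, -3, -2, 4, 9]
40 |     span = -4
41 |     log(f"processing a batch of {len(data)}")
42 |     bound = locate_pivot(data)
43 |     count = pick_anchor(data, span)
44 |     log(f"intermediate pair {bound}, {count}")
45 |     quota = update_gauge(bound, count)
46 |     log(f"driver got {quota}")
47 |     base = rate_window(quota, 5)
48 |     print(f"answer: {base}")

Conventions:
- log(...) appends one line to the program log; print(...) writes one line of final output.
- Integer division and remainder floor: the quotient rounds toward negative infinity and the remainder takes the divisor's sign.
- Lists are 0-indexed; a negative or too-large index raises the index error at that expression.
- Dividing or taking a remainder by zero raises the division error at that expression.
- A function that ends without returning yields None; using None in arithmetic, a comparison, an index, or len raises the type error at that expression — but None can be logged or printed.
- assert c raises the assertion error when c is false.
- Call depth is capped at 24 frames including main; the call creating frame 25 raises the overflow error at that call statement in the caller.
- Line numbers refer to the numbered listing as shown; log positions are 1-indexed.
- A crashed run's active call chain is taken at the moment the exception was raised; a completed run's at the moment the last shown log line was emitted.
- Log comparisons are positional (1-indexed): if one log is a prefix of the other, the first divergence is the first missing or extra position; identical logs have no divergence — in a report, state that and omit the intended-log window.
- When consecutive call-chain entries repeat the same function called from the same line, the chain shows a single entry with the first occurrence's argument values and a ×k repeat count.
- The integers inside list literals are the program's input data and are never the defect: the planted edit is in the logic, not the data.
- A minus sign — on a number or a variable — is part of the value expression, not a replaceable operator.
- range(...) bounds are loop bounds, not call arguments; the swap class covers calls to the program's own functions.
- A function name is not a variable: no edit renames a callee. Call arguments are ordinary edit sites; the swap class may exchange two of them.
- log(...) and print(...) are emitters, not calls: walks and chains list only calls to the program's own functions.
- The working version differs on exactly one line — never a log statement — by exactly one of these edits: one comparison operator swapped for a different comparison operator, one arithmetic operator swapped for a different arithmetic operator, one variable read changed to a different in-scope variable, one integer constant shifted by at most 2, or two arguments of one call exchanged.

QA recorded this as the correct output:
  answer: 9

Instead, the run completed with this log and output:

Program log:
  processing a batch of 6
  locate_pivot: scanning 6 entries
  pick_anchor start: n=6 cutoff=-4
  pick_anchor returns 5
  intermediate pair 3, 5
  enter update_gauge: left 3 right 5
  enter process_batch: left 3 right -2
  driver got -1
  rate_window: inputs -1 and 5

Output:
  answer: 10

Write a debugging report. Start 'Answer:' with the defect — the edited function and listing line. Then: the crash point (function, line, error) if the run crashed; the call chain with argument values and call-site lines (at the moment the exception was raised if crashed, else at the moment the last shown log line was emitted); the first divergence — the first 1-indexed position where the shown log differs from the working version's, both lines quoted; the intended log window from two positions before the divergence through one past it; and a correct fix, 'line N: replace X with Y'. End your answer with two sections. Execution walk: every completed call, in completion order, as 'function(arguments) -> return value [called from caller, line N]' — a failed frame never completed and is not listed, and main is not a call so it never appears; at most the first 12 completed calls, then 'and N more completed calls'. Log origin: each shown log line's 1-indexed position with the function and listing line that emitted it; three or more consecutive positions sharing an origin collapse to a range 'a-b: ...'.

Answer: the defect is in rate_window at line 33.
Key observation: Every logged value matches the working version; the printed result is what differs.
Call chain: main -> rate_window(-1, 5) (called at line 47).
First divergence: none (the log streams are identical).
Execution walk:
  locate_pivot([-4, 9, -3, -2, 4, 9]) -> 3  [called from main, line 42]
  pick_anchor([-4, 9, -3, -2, 4, 9], -4) -> 5  [called from main, line 43]
  process_batch(3, -2, 1) -> -1  [called from update_gauge, line 27]
  update_gauge(3, 5) -> -1  [called from main, line 45]
  rate_window(-1, 5) -> 10  [called from main, line 47]
Log origin:
  1: emitted by main (line 41)
  2: emitted by locate_pivot (line 2)
  3: emitted by pick_anchor (line 10)
  4: emitted by pick_anchor (line 15)
  5: emitted by main (line 44)
  6: emitted by update_gauge (line 24)
  7: emitted by process_batch (line 19)
  8: emitted by main (line 46)
  9: emitted by rate_window (line 30)
A correct fix: line 33: replace `10` with `9`.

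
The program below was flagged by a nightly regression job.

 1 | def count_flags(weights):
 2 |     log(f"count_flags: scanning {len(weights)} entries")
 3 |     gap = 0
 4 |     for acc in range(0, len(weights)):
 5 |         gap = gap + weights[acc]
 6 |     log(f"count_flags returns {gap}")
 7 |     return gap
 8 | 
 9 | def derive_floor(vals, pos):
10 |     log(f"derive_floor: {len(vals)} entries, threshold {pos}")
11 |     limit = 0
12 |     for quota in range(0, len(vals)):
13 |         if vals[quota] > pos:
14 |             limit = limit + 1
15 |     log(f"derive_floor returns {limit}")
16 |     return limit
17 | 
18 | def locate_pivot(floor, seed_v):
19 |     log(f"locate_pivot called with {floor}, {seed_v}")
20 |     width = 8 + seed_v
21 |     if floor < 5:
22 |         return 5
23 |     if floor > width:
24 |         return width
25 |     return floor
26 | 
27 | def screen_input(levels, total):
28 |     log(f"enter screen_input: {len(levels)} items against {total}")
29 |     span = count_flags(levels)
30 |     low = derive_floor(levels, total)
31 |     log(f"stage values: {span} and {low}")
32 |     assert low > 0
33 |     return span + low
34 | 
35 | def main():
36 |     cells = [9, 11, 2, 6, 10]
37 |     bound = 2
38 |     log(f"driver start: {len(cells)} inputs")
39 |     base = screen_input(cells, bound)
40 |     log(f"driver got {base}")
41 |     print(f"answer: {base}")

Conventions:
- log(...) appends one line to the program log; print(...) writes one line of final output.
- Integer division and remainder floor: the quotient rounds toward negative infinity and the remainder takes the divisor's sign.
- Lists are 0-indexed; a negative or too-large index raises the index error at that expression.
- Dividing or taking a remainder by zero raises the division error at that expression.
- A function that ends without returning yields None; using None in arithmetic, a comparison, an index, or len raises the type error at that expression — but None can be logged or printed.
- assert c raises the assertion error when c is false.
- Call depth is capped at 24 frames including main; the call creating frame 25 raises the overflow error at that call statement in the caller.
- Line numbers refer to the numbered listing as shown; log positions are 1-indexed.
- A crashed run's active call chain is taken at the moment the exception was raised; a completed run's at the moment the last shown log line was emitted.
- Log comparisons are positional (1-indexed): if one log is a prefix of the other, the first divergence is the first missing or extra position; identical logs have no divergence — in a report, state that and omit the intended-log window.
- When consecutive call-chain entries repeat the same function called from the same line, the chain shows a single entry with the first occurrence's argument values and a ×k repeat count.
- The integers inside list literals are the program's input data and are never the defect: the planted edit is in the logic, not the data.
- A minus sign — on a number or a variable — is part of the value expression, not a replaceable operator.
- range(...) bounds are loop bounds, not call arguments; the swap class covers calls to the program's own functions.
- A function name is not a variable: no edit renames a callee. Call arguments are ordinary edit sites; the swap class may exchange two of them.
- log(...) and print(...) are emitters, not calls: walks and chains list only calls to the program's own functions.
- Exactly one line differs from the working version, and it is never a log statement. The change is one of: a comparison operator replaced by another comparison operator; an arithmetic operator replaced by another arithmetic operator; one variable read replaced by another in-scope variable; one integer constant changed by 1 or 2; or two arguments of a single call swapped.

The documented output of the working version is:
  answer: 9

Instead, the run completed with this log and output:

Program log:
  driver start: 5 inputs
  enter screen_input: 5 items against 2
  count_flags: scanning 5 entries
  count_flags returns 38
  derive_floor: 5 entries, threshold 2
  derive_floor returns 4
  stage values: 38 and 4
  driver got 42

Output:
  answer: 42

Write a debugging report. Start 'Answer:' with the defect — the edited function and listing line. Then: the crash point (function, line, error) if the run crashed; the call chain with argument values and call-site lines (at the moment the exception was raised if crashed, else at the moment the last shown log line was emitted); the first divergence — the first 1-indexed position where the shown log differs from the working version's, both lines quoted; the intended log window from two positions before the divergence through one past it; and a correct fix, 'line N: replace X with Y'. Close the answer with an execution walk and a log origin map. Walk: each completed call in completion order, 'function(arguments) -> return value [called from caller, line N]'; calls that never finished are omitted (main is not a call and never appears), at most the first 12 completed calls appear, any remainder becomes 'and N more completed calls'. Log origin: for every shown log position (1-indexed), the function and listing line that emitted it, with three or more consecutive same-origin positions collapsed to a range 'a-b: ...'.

Answer: the defect is in screen_input at line 33.
Key fact: At log position 8 the runs split — shown 'driver got 42', but the working version logs 'driver got 9'.
Call chain: main.
First divergence: at position 8 the run shows 'driver got 42' where the working version logs 'driver got 9'.
Intended log window:
  6: derive_floor returns 4
  7: stage values: 38 and 4
  8: driver got 9
Execution walk:
  count_flags([9, 11, 2, 6, 10]) -> 38  [called from screen_input, line 29]
  derive_floor([9, 11, 2, 6, 10], 2) -> 4  [called from screen_input, line 30]
  screen_input([9, 11, 2, 6, 10], 2) -> 42  [called from main, line 39]
Log line origins:
  1: from main, line 38
  2: from screen_input, line 28
  3: from count_flags, line 2
  4: from count_flags, line 6
  5: from derive_floor, line 10
  6: from derive_floor, line 15
  7: from screen_input, line 31
  8: from main, line 40
A correct fix: line 33: replace `+` with `//`.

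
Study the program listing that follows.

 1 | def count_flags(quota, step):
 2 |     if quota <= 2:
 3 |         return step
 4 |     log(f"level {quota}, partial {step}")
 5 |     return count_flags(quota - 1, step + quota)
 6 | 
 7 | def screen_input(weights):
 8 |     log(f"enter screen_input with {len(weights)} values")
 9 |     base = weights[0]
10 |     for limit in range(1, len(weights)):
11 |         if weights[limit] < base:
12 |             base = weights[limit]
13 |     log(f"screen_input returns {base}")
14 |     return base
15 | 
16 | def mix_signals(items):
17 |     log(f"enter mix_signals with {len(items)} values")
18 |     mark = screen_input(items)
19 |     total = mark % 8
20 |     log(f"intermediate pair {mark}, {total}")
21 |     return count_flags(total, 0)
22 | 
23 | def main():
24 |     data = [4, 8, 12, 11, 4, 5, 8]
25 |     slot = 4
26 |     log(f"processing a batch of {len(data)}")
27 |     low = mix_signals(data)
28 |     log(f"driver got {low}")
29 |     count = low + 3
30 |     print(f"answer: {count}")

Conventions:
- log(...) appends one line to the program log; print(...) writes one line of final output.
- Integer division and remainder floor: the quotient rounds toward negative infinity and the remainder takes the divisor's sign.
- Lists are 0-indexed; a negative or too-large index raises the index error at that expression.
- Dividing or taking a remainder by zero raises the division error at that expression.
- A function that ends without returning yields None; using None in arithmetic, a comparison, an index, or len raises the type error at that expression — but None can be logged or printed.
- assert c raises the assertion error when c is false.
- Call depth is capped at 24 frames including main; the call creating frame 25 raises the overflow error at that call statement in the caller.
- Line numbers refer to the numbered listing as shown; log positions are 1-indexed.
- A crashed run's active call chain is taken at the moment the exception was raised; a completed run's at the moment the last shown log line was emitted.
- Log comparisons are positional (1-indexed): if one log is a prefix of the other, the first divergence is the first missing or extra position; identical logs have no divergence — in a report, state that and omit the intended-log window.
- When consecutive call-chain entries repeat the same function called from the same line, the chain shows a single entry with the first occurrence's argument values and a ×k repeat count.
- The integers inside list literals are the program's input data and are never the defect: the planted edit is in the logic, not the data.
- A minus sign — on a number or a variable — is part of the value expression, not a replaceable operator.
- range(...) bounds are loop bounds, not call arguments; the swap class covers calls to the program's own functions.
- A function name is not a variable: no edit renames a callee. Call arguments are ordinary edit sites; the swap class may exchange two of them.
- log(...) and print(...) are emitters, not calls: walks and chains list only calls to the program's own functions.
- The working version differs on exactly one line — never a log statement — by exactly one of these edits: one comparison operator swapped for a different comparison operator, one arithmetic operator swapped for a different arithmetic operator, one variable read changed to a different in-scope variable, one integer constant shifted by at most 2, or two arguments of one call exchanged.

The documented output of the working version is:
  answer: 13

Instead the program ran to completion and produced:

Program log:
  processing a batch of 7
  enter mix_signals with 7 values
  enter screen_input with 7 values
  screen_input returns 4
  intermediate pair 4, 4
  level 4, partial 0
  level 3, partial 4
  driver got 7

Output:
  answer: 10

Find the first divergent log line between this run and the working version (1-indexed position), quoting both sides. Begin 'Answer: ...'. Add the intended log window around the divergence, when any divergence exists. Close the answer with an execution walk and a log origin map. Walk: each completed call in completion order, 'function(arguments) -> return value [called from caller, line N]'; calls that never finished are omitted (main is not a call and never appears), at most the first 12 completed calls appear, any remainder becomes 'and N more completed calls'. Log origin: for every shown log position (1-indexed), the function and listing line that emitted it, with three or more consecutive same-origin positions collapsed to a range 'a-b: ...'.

Answer: position 8; shown 'driver got 7' vs intended 'level 2, partial 7'.
Intended log window:
  6: level 4, partial 0
  7: level 3, partial 4
  8: level 2, partial 7
  9: level 1, partial 9
Execution walk:
  screen_input([4, 8, 12, 11, 4, 5, 8]) -> 4  [called from mix_signals, line 18]
  count_flags(2, 7) -> 7  [called from count_flags, line 5]
  count_flags(3, 4) -> 7  [called from count_flags, line 5]
  count_flags(4, 0) -> 7  [called from mix_signals, line 21]
  mix_signals([4, 8, 12, 11, 4, 5, 8]) -> 7  [called from main, line 27]
Log origin:
  1: logged in main at line 26
  2: logged in mix_signals at line 17
  3: logged in screen_input at line 8
  4: logged in screen_input at line 13
  5: logged in mix_signals at line 20
  6: logged in count_flags at line 4
  7: logged in count_flags at line 4
  8: logged in main at line 28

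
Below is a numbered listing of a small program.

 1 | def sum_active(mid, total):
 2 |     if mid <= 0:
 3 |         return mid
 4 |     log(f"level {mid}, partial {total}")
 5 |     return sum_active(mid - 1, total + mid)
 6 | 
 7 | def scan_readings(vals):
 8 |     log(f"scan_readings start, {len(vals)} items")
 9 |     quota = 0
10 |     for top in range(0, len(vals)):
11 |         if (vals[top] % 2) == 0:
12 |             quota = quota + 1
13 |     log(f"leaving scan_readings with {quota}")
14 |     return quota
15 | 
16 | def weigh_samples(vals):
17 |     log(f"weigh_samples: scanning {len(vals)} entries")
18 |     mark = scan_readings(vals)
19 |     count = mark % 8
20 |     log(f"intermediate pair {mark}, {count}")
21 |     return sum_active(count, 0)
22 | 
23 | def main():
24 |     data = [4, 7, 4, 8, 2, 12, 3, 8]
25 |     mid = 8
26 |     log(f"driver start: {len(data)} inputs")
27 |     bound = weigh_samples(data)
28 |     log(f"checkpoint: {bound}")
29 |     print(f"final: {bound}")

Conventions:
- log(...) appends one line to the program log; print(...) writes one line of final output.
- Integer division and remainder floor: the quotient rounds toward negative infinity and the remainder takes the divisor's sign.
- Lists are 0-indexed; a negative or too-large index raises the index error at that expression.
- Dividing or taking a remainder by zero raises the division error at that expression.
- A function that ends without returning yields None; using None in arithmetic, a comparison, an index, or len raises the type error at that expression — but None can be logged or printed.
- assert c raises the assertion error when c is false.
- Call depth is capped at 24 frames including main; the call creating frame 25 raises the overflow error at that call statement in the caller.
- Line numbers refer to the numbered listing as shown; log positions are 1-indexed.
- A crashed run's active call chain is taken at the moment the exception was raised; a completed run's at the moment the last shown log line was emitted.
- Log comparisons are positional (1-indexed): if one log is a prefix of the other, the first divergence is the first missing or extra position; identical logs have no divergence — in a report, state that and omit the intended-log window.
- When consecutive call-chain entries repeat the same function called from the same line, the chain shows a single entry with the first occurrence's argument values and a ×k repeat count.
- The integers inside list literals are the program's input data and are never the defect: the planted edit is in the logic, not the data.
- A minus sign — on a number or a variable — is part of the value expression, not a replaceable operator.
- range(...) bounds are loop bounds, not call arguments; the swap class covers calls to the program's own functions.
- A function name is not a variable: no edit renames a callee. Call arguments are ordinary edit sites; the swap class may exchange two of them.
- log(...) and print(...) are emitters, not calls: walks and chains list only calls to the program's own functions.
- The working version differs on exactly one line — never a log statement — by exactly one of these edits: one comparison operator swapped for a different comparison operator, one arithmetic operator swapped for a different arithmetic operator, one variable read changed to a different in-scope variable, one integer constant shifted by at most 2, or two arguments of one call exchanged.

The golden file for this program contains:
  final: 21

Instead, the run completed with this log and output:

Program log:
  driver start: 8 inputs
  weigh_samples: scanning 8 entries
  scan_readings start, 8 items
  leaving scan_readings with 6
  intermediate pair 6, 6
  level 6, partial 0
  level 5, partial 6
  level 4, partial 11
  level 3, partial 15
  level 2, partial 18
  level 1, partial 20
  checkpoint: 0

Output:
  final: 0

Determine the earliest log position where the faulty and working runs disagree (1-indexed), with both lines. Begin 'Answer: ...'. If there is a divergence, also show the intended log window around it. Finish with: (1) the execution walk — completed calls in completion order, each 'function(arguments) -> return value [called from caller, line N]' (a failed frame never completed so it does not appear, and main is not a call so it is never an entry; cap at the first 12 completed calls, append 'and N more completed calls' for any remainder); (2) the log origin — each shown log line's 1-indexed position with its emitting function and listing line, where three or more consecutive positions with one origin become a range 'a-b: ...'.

Answer: position 12; shown 'checkpoint: 0' vs intended 'checkpoint: 21'.
Intended log window:
  10: level 2, partial 18
  11: level 1, partial 20
  12: checkpoint: 21
Execution walk:
  scan_readings([4, 7, 4, 8, 2, 12, 3, 8]) -> 6  [called from weigh_samples, line 18]
  sum_active(0, 21) -> 0  [called from sum_active, line 5]
  sum_active(1, 20) -> 0  [called from sum_active, line 5]
  sum_active(2, 18) -> 0  [called from sum_active, line 5]
  sum_active(3, 15) -> 0  [called from sum_active, line 5]
  sum_active(4, 11) -> 0  [called from sum_active, line 5]
  sum_active(5, 6) -> 0  [called from sum_active, line 5]
  sum_active(6, 0) -> 0  [called from weigh_samples, line 21]
  weigh_samples([4, 7, 4, 8, 2, 12, 3, 8]) -> 0  [called from main, line 27]
Log origin:
  1: logged in main at line 26
  2: logged in weigh_samples at line 17
  3: logged in scan_readings at line 8
  4: logged in scan_readings at line 13
  5: logged in weigh_samples at line 20
  6-11: logged in sum_active at line 4
  12: logged in main at line 28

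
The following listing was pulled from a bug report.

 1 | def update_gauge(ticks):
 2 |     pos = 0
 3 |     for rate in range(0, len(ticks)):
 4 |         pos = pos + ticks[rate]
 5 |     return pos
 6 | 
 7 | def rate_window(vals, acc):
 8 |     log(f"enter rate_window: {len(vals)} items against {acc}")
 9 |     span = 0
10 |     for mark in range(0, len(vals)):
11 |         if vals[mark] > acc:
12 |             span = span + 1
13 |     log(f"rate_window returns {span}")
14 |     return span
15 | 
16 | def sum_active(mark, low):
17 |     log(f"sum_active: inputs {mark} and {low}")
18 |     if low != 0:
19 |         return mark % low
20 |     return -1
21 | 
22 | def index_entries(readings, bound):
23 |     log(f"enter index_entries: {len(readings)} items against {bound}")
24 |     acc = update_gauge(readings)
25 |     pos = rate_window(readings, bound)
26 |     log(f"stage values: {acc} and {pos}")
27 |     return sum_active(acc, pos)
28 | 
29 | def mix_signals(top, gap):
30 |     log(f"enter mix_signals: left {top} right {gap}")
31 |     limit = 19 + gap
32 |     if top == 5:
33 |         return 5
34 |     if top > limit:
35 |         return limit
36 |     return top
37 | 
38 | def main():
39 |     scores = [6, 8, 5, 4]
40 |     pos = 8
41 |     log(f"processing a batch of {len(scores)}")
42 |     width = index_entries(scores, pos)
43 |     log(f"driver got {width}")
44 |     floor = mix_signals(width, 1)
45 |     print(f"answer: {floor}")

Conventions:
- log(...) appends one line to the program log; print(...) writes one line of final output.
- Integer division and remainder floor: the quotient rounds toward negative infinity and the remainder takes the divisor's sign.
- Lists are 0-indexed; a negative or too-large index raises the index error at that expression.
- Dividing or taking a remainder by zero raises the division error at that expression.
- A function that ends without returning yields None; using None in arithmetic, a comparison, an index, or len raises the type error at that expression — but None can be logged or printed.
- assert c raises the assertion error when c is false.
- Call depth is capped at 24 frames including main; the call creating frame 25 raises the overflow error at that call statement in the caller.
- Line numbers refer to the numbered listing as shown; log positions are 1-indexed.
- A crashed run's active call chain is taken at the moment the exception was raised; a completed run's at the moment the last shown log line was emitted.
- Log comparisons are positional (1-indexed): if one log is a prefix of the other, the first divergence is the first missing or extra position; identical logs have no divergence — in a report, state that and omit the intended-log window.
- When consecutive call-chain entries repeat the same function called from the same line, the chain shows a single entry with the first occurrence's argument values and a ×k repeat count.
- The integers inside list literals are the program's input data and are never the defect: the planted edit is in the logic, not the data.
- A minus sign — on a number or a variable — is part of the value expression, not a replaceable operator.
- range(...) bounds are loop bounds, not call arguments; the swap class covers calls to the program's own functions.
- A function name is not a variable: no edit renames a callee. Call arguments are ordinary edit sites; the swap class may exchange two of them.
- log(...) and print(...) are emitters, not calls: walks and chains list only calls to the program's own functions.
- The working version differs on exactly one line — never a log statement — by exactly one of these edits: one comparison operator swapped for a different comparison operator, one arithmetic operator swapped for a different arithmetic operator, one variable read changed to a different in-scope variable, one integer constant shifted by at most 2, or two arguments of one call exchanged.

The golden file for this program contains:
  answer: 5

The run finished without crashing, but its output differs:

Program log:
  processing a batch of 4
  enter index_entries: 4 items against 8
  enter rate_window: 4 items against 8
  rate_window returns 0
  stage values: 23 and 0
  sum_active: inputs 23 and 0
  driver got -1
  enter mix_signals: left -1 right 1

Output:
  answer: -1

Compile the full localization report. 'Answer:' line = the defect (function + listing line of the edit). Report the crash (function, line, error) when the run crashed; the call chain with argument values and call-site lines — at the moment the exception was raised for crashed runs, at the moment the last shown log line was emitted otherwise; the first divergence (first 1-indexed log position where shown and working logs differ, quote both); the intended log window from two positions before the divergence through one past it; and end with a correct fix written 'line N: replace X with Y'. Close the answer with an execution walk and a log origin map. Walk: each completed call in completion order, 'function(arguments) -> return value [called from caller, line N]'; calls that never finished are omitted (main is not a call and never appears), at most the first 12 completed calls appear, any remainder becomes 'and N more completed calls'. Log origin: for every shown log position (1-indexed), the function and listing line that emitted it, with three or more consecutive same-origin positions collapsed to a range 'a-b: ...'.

Answer: the defect is in mix_signals at line 32.
Core observation: Nothing in the log betrays the bug — only the output does.
Call chain: main -> mix_signals(-1, 1) (called at line 44).
First divergence: none (the log streams are identical).
Execution walk:
  update_gauge([6, 8, 5, 4]) -> 23  [called from index_entries, line 24]
  rate_window([6, 8, 5, 4], 8) -> 0  [called from index_entries, line 25]
  sum_active(23, 0) -> -1  [called from index_entries, line 27]
  index_entries([6, 8, 5, 4], 8) -> -1  [called from main, line 42]
  mix_signals(-1, 1) -> -1  [called from main, line 44]
Log origins:
  1: from main, line 41
  2: from index_entries, line 23
  3: from rate_window, line 8
  4: from rate_window, line 13
  5: from index_entries, line 26
  6: from sum_active, line 17
  7: from main, line 43
  8: from mix_signals, line 30
A correct fix: line 32: replace `==` with `<`.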